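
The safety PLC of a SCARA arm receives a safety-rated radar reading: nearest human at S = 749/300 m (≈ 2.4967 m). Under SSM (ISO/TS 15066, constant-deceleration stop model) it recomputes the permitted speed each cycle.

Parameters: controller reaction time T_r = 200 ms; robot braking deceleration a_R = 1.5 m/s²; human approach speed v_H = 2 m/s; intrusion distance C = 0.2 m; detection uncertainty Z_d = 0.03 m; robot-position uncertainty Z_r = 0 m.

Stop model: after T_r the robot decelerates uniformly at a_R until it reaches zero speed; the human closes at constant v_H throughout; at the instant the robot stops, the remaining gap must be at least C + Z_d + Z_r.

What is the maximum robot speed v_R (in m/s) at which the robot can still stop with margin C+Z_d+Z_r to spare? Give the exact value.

v_R_max = 1 m/s = 1.0000 m/s

quadratic (1/3)·v² + (23/15)·v + (-28/15) = 0
  disc = (23/15)² − 4·(1/3)·(-28/15) = 121/25 ; √disc = 11/5
  v_R = (−(23/15) + 11/5) / (2·(1/3)) = 1 m/s
check:
stop time T_s = 1/(3/2) = 0.6667 s
reaction-phase robot travel = 1.0000·0.2000 = 0.2000 m
robot covers 1.0000·0.6667 − ½·1.5000·0.6667² = 0.3333 m while stopping
human over T_r+T_s: 2.0000·(0.2000+0.6667) = 1.7333 m
margins: 0.2000+0.0300+0.0000 = 0.2300 m
sum ≈ 0.2000+0.3333+1.7333+0.2300 ≈ 2.4967 m = S ✓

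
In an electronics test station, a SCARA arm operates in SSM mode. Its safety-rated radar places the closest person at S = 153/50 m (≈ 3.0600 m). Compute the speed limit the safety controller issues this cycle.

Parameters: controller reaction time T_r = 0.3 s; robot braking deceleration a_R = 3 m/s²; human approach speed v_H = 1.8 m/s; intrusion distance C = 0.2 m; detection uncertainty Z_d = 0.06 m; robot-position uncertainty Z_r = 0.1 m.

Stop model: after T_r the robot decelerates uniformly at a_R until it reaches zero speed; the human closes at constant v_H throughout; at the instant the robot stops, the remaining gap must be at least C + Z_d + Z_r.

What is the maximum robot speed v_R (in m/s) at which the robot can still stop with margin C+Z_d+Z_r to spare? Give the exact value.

v_R_max = 9/5 m/s = 1.8000 m/s

quadratic (1/6)·v² + (9/10)·v + (-54/25) = 0
  disc = (9/10)² − 4·(1/6)·(-54/25) = 9/4 ; √disc = 3/2
  v_R = (−(9/10) + 3/2) / (2·(1/6)) = 9/5 m/s
check:
braking lasts T_s = (9/5)/3 = 0.6000 s
robot covers v_R·T_r = 1.8000·0.3000 = 0.5400 m before braking
robot under decel: 1.8000²/(2·3.0000) = 0.5400 m
human over T_r+T_s: 1.8000·(0.3000+0.6000) = 1.6200 m
C+Z_d+Z_r = 0.2000+0.0600+0.1000 = 0.3600 m
sum ≈ 0.5400+0.5400+1.6200+0.3600 ≈ 3.0600 m = S ✓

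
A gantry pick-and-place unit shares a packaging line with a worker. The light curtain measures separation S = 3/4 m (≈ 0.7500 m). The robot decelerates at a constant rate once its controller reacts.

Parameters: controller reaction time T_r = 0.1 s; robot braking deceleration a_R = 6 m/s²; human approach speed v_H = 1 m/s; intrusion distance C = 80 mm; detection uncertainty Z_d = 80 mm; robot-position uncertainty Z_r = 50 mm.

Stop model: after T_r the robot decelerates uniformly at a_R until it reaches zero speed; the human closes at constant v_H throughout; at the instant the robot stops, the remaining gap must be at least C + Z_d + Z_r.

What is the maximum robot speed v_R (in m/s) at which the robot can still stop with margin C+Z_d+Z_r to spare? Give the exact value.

at the boundary: (1/12)·v² + (4/15)·v + (-11/25) = 0
  disc = (4/15)² − 4·(1/12)·(-11/25) = 49/225 ; √disc = 7/15
  v_R = (−(4/15) + 7/15) / (2·(1/12)) = 6/5 m/s
check:
braking lasts T_s = (6/5)/6 = 0.2000 s
reaction-phase robot travel = 1.2000·0.1000 = 0.1200 m
robot under decel: 1.2000²/(2·6.0000) = 0.1200 m
person approaches 1.0000·(0.1000+0.2000) = 0.3000 m
margins: 0.0800+0.0800+0.0500 = 0.2100 m
sum ≈ 0.1200+0.1200+0.3000+0.2100 ≈ 0.7500 m = S ✓

v_R_max = 6/5 m/s = 1.2000 m/s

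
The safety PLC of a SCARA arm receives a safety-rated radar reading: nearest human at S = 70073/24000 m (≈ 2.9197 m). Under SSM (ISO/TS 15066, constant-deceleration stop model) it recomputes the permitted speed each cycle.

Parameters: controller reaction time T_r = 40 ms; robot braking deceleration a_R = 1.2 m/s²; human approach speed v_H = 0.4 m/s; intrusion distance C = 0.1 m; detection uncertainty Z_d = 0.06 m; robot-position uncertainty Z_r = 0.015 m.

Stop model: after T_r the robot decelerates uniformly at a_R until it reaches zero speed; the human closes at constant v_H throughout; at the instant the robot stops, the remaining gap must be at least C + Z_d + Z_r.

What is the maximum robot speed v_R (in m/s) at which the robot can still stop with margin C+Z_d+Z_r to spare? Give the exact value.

v_R_max = 43/20 m/s = 2.1500 m/s

at the boundary: (5/12)·v² + (28/75)·v + (-65489/24000) = 0
  disc = (28/75)² − 4·(5/12)·(-65489/24000) = 187489/40000 ; √disc = 433/200
  v_R = (−(28/75) + 433/200) / (2·(5/12)) = 43/20 m/s
check:
T_s = v_R/a_R = (43/20)/(6/5) = 1.7917 s
robot in T_r: 2.1500·0.0400 = 0.0860 m
robot covers 2.1500·1.7917 − ½·1.2000·1.7917² = 1.9260 m while stopping
human over T_r+T_s: 0.4000·(0.0400+1.7917) = 0.7327 m
residual clearance needed = 0.1000+0.0600+0.0150 = 0.1750 m
sum ≈ 0.0860+1.9260+0.7327+0.1750 ≈ 2.9197 m = S ✓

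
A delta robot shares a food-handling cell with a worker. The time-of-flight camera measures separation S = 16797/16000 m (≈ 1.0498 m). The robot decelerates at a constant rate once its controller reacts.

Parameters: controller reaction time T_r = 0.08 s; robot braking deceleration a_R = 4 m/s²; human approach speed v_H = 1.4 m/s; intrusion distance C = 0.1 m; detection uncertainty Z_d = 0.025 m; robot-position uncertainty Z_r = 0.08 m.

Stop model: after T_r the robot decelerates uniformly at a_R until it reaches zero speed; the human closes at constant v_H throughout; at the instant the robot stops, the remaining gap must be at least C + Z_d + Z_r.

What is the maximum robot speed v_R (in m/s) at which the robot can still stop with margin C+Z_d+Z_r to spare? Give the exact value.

v_R_max = 5/4 m/s = 1.2500 m/s

collect terms ⇒ (1/8)·v_R² + (43/100)·v_R + (-469/640) = 0
  disc = (43/100)² − 4·(1/8)·(-469/640) = 88209/160000 ; √disc = 297/400
  v_R = (−(43/100) + 297/400) / (2·(1/8)) = 5/4 m/s
check:
braking lasts T_s = (5/4)/4 = 0.3125 s
robot covers v_R·T_r = 1.2500·0.0800 = 0.1000 m before braking
robot under decel: 1.2500²/(2·4.0000) = 0.1953 m
person approaches 1.4000·(0.0800+0.3125) = 0.5495 m
margins: 0.1000+0.0250+0.0800 = 0.2050 m
sum ≈ 0.1000+0.1953+0.5495+0.2050 ≈ 1.0498 m = S ✓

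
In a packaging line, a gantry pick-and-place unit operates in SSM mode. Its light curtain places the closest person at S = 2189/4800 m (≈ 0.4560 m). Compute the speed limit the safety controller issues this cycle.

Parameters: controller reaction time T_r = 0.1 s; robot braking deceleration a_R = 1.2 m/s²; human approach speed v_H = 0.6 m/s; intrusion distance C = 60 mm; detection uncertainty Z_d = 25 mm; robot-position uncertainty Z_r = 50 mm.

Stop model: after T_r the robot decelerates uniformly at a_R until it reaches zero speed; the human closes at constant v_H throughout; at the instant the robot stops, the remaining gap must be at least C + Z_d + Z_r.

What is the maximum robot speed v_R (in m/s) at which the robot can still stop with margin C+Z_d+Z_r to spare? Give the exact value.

v_R_max = 7/20 m/s = 0.3500 m/s

at the boundary: (5/12)·v² + (3/5)·v + (-1253/4800) = 0
  disc = (3/5)² − 4·(5/12)·(-1253/4800) = 11449/14400 ; √disc = 107/120
  v_R = (−(3/5) + 107/120) / (2·(5/12)) = 7/20 m/s
check:
stop time T_s = (7/20)/(6/5) = 0.2917 s
reaction-phase robot travel = 0.3500·0.1000 = 0.0350 m
robot covers 0.3500·0.2917 − ½·1.2000·0.2917² = 0.0510 m while stopping
person approaches 0.6000·(0.1000+0.2917) = 0.2350 m
residual clearance needed = 0.0600+0.0250+0.0500 = 0.1350 m
sum ≈ 0.0350+0.0510+0.2350+0.1350 ≈ 0.4560 m = S ✓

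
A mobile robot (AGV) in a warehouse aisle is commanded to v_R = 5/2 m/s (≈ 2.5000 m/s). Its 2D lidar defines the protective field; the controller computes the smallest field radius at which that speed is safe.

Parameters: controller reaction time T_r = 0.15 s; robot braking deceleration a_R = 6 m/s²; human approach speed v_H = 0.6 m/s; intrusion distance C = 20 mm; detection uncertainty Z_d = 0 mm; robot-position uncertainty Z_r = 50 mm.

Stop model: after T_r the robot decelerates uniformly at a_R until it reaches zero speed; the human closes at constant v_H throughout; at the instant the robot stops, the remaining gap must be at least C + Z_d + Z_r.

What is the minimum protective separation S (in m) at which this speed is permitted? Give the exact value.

S_min = 1567/1200 m = 1.3058 m

T_s = v_R/a_R = (5/2)/6 = 0.4167 s
robot in T_r: 2.5000·0.1500 = 0.3750 m
robot under decel: 2.5000²/(2·6.0000) = 0.5208 m
human over T_r+T_s: 0.6000·(0.1500+0.4167) = 0.3400 m
C+Z_d+Z_r = 0.0200+0.0000+0.0500 = 0.0700 m
S_min ≈ 0.3750+0.5208+0.3400+0.0700  ⇒  S_min = 1567/1200 m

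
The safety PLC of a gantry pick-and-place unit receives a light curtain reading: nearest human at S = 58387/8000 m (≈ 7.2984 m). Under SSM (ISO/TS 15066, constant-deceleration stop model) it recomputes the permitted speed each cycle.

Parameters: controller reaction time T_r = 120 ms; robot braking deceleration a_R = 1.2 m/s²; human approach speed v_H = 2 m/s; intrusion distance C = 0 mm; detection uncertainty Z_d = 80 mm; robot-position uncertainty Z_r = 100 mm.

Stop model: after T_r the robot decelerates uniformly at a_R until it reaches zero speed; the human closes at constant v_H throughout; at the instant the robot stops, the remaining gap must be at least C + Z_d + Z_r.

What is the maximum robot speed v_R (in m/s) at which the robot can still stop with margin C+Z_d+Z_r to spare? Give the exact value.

v_R_max = 49/20 m/s = 2.4500 m/s

collect terms ⇒ (5/12)·v_R² + (134/75)·v_R + (-55027/8000) = 0
  disc = (134/75)² − 4·(5/12)·(-55027/8000) = 5276209/360000 ; √disc = 2297/600
  v_R = (−(134/75) + 2297/600) / (2·(5/12)) = 49/20 m/s
check:
stop time T_s = (49/20)/(6/5) = 2.0417 s
robot covers v_R·T_r = 2.4500·0.1200 = 0.2940 m before braking
robot under decel: 2.4500²/(2·1.2000) = 2.5010 m
human over T_r+T_s: 2.0000·(0.1200+2.0417) = 4.3233 m
margins: 0.0000+0.0800+0.1000 = 0.1800 m
sum ≈ 0.2940+2.5010+4.3233+0.1800 ≈ 7.2984 m = S ✓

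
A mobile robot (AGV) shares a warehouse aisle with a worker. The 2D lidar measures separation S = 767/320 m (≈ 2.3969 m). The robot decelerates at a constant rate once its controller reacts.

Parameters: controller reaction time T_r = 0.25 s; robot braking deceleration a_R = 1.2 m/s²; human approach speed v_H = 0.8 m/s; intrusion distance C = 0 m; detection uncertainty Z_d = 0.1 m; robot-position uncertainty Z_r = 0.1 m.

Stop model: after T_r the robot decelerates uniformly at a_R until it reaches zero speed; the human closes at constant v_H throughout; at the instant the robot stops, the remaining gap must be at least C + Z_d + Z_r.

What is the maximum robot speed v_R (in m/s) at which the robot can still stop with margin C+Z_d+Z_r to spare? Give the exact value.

collect terms ⇒ (5/12)·v_R² + (11/12)·v_R + (-639/320) = 0
  disc = (11/12)² − 4·(5/12)·(-639/320) = 2401/576 ; √disc = 49/24
  v_R = (−(11/12) + 49/24) / (2·(5/12)) = 27/20 m/s
check:
T_s = v_R/a_R = (27/20)/(6/5) = 1.1250 s
reaction-phase robot travel = 1.3500·0.2500 = 0.3375 m
robot under decel: 1.3500²/(2·1.2000) = 0.7594 m
human closes 0.8000·1.3750 = 1.1000 m
margins: 0.0000+0.1000+0.1000 = 0.2000 m
sum ≈ 0.3375+0.7594+1.1000+0.2000 ≈ 2.3969 m = S ✓

v_R_max = 27/20 m/s = 1.3500 m/s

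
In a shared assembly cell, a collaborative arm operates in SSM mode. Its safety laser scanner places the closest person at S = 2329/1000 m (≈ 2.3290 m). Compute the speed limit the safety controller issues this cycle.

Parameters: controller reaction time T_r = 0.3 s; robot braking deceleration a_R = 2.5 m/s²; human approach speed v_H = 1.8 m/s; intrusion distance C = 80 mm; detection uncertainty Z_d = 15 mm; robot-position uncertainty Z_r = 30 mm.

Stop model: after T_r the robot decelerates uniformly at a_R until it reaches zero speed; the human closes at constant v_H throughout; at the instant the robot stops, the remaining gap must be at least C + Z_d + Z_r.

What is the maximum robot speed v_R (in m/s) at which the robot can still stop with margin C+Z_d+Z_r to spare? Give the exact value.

v_R_max = 13/10 m/s = 1.3000 m/s

at the boundary: (1/5)·v² + (51/50)·v + (-208/125) = 0
  disc = (51/50)² − 4·(1/5)·(-208/125) = 5929/2500 ; √disc = 77/50
  v_R = (−(51/50) + 77/50) / (2·(1/5)) = 13/10 m/s
check:
stop time T_s = (13/10)/(5/2) = 0.5200 s
robot covers v_R·T_r = 1.3000·0.3000 = 0.3900 m before braking
braking distance = 1.3000²/(2·2.5000) = 0.3380 m
person approaches 1.8000·(0.3000+0.5200) = 1.4760 m
C+Z_d+Z_r = 0.0800+0.0150+0.0300 = 0.1250 m
sum ≈ 0.3900+0.3380+1.4760+0.1250 ≈ 2.3290 m = S ✓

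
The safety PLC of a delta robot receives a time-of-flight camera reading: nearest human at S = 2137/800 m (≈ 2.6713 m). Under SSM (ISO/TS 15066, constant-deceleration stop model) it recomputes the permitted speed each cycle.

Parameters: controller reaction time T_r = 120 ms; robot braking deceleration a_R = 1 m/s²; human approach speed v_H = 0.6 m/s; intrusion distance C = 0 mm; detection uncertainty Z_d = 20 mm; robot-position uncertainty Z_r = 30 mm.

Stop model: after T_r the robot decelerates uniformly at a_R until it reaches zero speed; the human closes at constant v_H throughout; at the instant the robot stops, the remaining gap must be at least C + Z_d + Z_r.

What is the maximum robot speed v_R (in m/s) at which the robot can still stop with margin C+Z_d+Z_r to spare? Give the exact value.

v_R_max = 33/20 m/s = 1.6500 m/s

at the boundary: (1/2)·v² + (18/25)·v + (-10197/4000) = 0
  disc = (18/25)² − 4·(1/2)·(-10197/4000) = 56169/10000 ; √disc = 237/100
  v_R = (−(18/25) + 237/100) / (2·(1/2)) = 33/20 m/s
check:
T_s = v_R/a_R = (33/20)/1 = 1.6500 s
reaction-phase robot travel = 1.6500·0.1200 = 0.1980 m
robot under decel: 1.6500²/(2·1.0000) = 1.3613 m
human closes 0.6000·1.7700 = 1.0620 m
margins: 0.0000+0.0200+0.0300 = 0.0500 m
sum ≈ 0.1980+1.3613+1.0620+0.0500 ≈ 2.6713 m = S ✓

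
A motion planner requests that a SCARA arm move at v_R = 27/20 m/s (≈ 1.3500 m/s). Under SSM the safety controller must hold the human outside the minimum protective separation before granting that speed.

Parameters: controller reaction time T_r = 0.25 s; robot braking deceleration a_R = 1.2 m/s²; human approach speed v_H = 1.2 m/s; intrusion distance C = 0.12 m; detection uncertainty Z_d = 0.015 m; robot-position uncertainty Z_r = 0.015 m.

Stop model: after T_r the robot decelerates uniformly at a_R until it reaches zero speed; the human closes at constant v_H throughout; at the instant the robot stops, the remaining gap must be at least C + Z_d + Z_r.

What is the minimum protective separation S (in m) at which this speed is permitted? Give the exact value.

stop time T_s = (27/20)/(6/5) = 1.1250 s
robot covers v_R·T_r = 1.3500·0.2500 = 0.3375 m before braking
robot covers 1.3500·1.1250 − ½·1.2000·1.1250² = 0.7594 m while stopping
person approaches 1.2000·(0.2500+1.1250) = 1.6500 m
margins: 0.1200+0.0150+0.0150 = 0.1500 m
S_min ≈ 0.3375+0.7594+1.6500+0.1500  ⇒  S_min = 927/320 m

S_min = 927/320 m = 2.8969 m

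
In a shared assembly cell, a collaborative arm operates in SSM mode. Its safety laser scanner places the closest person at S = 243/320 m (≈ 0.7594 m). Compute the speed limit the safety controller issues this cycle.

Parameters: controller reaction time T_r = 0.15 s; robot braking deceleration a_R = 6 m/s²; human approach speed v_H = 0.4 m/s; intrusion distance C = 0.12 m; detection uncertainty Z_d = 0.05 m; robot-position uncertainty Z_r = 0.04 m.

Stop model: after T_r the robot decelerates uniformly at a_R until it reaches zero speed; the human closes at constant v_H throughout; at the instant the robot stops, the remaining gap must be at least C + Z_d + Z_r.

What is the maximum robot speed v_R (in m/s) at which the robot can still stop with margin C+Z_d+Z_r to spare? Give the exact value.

v_R_max = 29/20 m/s = 1.4500 m/s

at the boundary: (1/12)·v² + (13/60)·v + (-783/1600) = 0
  disc = (13/60)² − 4·(1/12)·(-783/1600) = 121/576 ; √disc = 11/24
  v_R = (−(13/60) + 11/24) / (2·(1/12)) = 29/20 m/s
check:
stop time T_s = (29/20)/6 = 0.2417 s
reaction-phase robot travel = 1.4500·0.1500 = 0.2175 m
robot under decel: 1.4500²/(2·6.0000) = 0.1752 m
person approaches 0.4000·(0.1500+0.2417) = 0.1567 m
margins: 0.1200+0.0500+0.0400 = 0.2100 m
sum ≈ 0.2175+0.1752+0.1567+0.2100 ≈ 0.7594 m = S ✓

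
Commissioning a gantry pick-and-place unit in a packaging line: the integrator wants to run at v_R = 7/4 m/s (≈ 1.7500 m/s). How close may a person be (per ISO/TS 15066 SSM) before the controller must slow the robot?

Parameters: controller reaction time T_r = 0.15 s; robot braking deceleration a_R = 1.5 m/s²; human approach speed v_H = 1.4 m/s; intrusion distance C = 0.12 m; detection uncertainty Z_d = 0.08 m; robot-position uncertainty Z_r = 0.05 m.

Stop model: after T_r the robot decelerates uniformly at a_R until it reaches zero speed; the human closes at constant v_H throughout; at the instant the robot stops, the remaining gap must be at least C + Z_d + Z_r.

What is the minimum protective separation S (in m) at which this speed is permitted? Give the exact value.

S_min = 1013/300 m = 3.3767 m

T_s = v_R/a_R = (7/4)/(3/2) = 1.1667 s
robot in T_r: 1.7500·0.1500 = 0.2625 m
robot under decel: 1.7500²/(2·1.5000) = 1.0208 m
person approaches 1.4000·(0.1500+1.1667) = 1.8433 m
margins: 0.1200+0.0800+0.0500 = 0.2500 m
S_min ≈ 0.2625+1.0208+1.8433+0.2500  ⇒  S_min = 1013/300 m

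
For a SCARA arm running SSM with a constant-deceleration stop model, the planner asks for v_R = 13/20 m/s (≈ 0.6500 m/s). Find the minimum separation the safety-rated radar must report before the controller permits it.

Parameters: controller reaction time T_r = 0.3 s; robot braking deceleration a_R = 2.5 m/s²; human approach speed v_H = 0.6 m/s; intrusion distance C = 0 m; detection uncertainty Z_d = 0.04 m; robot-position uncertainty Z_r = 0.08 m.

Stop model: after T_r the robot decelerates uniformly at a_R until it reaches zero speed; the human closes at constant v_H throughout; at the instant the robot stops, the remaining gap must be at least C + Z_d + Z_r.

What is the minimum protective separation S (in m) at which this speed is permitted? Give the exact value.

S_min = 1471/2000 m = 0.7355 m

braking lasts T_s = (13/20)/(5/2) = 0.2600 s
robot in T_r: 0.6500·0.3000 = 0.1950 m
robot under decel: 0.6500²/(2·2.5000) = 0.0845 m
human over T_r+T_s: 0.6000·(0.3000+0.2600) = 0.3360 m
margins: 0.0000+0.0400+0.0800 = 0.1200 m
S_min ≈ 0.1950+0.0845+0.3360+0.1200  ⇒  S_min = 1471/2000 m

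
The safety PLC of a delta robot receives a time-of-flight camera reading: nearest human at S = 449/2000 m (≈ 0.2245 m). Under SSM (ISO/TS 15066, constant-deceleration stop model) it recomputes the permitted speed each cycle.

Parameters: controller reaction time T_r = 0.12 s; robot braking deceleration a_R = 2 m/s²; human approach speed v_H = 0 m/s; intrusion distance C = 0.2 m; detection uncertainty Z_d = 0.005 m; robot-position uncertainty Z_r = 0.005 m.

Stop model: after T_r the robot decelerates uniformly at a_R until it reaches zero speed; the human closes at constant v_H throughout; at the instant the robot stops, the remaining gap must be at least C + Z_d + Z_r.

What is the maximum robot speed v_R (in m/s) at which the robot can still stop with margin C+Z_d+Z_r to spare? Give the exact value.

at the boundary: (1/4)·v² + (3/25)·v + (-29/2000) = 0
  disc = (3/25)² − 4·(1/4)·(-29/2000) = 289/10000 ; √disc = 17/100
  v_R = (−(3/25) + 17/100) / (2·(1/4)) = 1/10 m/s
check:
braking lasts T_s = (1/10)/2 = 0.0500 s
robot in T_r: 0.1000·0.1200 = 0.0120 m
braking distance = 0.1000²/(2·2.0000) = 0.0025 m
person approaches 0.0000·(0.1200+0.0500) = 0.0000 m
residual clearance needed = 0.2000+0.0050+0.0050 = 0.2100 m
sum ≈ 0.0120+0.0025+0.0000+0.2100 ≈ 0.2245 m = S ✓

v_R_max = 1/10 m/s = 0.1000 m/s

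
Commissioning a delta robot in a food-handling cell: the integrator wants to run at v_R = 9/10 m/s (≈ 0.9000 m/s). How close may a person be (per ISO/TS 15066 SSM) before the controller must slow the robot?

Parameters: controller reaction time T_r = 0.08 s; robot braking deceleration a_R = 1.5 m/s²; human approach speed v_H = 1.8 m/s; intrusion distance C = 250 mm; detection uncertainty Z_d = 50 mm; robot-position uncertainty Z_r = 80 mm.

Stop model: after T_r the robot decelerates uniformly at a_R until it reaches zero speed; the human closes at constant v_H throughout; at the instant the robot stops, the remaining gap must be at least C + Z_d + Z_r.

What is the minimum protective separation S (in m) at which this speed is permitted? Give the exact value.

S_min = 973/500 m = 1.9460 m

stop time T_s = (9/10)/(3/2) = 0.6000 s
robot in T_r: 0.9000·0.0800 = 0.0720 m
robot covers 0.9000·0.6000 − ½·1.5000·0.6000² = 0.2700 m while stopping
human over T_r+T_s: 1.8000·(0.0800+0.6000) = 1.2240 m
C+Z_d+Z_r = 0.2500+0.0500+0.0800 = 0.3800 m
S_min ≈ 0.0720+0.2700+1.2240+0.3800  ⇒  S_min = 973/500 m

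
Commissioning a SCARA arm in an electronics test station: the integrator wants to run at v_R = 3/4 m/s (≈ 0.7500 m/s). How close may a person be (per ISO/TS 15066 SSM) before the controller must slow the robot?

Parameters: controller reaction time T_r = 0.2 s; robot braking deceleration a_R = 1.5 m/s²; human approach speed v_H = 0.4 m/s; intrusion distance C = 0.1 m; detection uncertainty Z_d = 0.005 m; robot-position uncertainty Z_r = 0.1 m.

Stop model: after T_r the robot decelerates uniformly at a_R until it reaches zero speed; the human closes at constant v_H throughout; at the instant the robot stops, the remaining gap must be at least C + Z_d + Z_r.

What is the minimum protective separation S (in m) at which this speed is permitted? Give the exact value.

S_min = 329/400 m = 0.8225 m

stop time T_s = (3/4)/(3/2) = 0.5000 s
robot in T_r: 0.7500·0.2000 = 0.1500 m
robot under decel: 0.7500²/(2·1.5000) = 0.1875 m
human over T_r+T_s: 0.4000·(0.2000+0.5000) = 0.2800 m
margins: 0.1000+0.0050+0.1000 = 0.2050 m
S_min ≈ 0.1500+0.1875+0.2800+0.2050  ⇒  S_min = 329/400 m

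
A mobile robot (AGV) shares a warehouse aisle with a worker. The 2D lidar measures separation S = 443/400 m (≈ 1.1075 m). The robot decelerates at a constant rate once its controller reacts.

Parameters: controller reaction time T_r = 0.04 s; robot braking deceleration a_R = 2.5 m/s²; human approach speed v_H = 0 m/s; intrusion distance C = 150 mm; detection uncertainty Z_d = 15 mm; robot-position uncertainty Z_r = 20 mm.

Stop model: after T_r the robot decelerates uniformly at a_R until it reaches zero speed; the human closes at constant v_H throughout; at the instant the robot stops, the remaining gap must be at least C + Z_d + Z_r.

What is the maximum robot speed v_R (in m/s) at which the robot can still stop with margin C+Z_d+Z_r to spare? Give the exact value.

at the boundary: (1/5)·v² + (1/25)·v + (-369/400) = 0
  disc = (1/25)² − 4·(1/5)·(-369/400) = 1849/2500 ; √disc = 43/50
  v_R = (−(1/25) + 43/50) / (2·(1/5)) = 41/20 m/s
check:
braking lasts T_s = (41/20)/(5/2) = 0.8200 s
robot in T_r: 2.0500·0.0400 = 0.0820 m
robot under decel: 2.0500²/(2·2.5000) = 0.8405 m
person approaches 0.0000·(0.0400+0.8200) = 0.0000 m
margins: 0.1500+0.0150+0.0200 = 0.1850 m
sum ≈ 0.0820+0.8405+0.0000+0.1850 ≈ 1.1075 m = S ✓

v_R_max = 41/20 m/s = 2.0500 m/s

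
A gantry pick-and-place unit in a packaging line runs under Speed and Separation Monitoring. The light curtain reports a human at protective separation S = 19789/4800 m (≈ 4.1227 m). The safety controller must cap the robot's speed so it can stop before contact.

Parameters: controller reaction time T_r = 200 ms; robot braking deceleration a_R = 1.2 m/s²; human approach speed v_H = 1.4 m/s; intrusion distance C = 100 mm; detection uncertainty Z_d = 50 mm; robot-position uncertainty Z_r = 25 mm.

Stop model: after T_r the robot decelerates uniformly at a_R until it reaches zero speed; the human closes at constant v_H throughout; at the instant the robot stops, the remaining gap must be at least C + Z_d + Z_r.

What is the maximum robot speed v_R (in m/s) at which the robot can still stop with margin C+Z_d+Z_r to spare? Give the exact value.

v_R_max = 7/4 m/s = 1.7500 m/s

at the boundary: (5/12)·v² + (41/30)·v + (-3521/960) = 0
  disc = (41/30)² − 4·(5/12)·(-3521/960) = 12769/1600 ; √disc = 113/40
  v_R = (−(41/30) + 113/40) / (2·(5/12)) = 7/4 m/s
check:
T_s = v_R/a_R = (7/4)/(6/5) = 1.4583 s
robot in T_r: 1.7500·0.2000 = 0.3500 m
robot under decel: 1.7500²/(2·1.2000) = 1.2760 m
human closes 1.4000·1.6583 = 2.3217 m
C+Z_d+Z_r = 0.1000+0.0500+0.0250 = 0.1750 m
sum ≈ 0.3500+1.2760+2.3217+0.1750 ≈ 4.1227 m = S ✓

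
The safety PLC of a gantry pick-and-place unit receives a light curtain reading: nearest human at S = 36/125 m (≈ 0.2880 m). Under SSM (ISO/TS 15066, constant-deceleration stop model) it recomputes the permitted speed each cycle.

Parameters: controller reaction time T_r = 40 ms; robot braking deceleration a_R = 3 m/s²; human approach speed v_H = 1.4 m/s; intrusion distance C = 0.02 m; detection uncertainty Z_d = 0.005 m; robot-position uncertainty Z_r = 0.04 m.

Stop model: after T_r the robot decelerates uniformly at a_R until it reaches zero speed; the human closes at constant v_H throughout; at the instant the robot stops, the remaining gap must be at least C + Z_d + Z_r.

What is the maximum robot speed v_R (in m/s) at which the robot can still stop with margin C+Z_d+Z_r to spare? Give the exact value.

v_R_max = 3/10 m/s = 0.3000 m/s

at the boundary: (1/6)·v² + (38/75)·v + (-167/1000) = 0
  disc = (38/75)² − 4·(1/6)·(-167/1000) = 8281/22500 ; √disc = 91/150
  v_R = (−(38/75) + 91/150) / (2·(1/6)) = 3/10 m/s
check:
stop time T_s = (3/10)/3 = 0.1000 s
reaction-phase robot travel = 0.3000·0.0400 = 0.0120 m
robot covers 0.3000·0.1000 − ½·3.0000·0.1000² = 0.0150 m while stopping
human closes 1.4000·0.1400 = 0.1960 m
margins: 0.0200+0.0050+0.0400 = 0.0650 m
sum ≈ 0.0120+0.0150+0.1960+0.0650 ≈ 0.2880 m = S ✓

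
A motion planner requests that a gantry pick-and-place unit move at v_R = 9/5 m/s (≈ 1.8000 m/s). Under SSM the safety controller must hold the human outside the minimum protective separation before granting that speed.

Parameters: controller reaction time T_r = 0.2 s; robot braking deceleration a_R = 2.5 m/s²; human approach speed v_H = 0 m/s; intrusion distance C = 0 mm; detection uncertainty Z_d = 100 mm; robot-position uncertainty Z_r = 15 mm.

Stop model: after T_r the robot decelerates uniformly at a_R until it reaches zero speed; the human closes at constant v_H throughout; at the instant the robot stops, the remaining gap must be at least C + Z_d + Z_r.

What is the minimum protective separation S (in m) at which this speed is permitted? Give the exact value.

T_s = v_R/a_R = (9/5)/(5/2) = 0.7200 s
reaction-phase robot travel = 1.8000·0.2000 = 0.3600 m
braking distance = 1.8000²/(2·2.5000) = 0.6480 m
person approaches 0.0000·(0.2000+0.7200) = 0.0000 m
C+Z_d+Z_r = 0.0000+0.1000+0.0150 = 0.1150 m
S_min ≈ 0.3600+0.6480+0.0000+0.1150  ⇒  S_min = 1123/1000 m

S_min = 1123/1000 m = 1.1230 m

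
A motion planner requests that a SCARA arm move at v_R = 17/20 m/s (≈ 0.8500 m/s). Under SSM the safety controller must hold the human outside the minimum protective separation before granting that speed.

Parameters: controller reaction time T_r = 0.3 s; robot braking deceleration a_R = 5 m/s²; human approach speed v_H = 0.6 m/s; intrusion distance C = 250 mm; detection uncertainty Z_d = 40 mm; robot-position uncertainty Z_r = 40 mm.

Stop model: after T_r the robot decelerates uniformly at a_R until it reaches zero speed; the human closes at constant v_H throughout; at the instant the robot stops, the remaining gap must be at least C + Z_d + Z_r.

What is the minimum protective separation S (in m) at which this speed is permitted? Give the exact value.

stop time T_s = (17/20)/5 = 0.1700 s
reaction-phase robot travel = 0.8500·0.3000 = 0.2550 m
robot covers 0.8500·0.1700 − ½·5.0000·0.1700² = 0.0722 m while stopping
person approaches 0.6000·(0.3000+0.1700) = 0.2820 m
margins: 0.2500+0.0400+0.0400 = 0.3300 m
S_min ≈ 0.2550+0.0722+0.2820+0.3300  ⇒  S_min = 3757/4000 m

S_min = 3757/4000 m = 0.9393 m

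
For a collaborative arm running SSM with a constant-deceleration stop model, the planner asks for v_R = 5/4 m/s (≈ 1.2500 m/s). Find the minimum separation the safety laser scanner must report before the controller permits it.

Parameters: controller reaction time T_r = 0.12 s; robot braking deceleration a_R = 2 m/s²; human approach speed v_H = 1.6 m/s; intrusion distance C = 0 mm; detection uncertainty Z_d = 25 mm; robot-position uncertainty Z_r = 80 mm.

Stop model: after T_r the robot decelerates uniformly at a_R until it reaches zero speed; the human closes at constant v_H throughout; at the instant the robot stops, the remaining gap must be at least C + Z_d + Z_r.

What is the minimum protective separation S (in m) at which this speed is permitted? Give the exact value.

S_min = 14701/8000 m = 1.8376 m

T_s = v_R/a_R = (5/4)/2 = 0.6250 s
robot in T_r: 1.2500·0.1200 = 0.1500 m
robot under decel: 1.2500²/(2·2.0000) = 0.3906 m
human closes 1.6000·0.7450 = 1.1920 m
C+Z_d+Z_r = 0.0000+0.0250+0.0800 = 0.1050 m
S_min ≈ 0.1500+0.3906+1.1920+0.1050  ⇒  S_min = 14701/8000 m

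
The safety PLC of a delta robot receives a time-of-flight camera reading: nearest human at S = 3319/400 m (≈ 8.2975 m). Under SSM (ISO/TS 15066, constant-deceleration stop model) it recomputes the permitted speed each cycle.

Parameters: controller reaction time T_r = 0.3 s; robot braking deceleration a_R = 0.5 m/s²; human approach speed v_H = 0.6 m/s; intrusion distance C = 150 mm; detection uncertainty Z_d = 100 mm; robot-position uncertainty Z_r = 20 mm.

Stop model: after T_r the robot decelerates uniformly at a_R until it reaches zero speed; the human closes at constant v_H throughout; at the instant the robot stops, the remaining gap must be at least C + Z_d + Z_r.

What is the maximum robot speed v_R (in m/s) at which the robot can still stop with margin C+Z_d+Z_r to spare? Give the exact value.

v_R_max = 43/20 m/s = 2.1500 m/s

quadratic (1)·v² + (3/2)·v + (-3139/400) = 0
  disc = (3/2)² − 4·(1)·(-3139/400) = 841/25 ; √disc = 29/5
  v_R = (−(3/2) + 29/5) / (2·(1)) = 43/20 m/s
check:
stop time T_s = (43/20)/(1/2) = 4.3000 s
reaction-phase robot travel = 2.1500·0.3000 = 0.6450 m
robot covers 2.1500·4.3000 − ½·0.5000·4.3000² = 4.6225 m while stopping
human closes 0.6000·4.6000 = 2.7600 m
residual clearance needed = 0.1500+0.1000+0.0200 = 0.2700 m
sum ≈ 0.6450+4.6225+2.7600+0.2700 ≈ 8.2975 m = S ✓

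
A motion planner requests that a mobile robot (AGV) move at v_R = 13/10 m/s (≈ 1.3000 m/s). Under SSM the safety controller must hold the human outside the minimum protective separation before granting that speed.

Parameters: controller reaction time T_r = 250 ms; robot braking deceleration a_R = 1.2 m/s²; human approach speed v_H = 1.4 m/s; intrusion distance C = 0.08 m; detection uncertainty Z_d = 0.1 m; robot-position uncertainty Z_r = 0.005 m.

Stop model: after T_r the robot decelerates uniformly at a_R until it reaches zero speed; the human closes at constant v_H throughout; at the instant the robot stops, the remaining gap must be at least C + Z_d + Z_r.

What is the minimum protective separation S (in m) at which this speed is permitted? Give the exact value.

S_min = 3697/1200 m = 3.0808 m

braking lasts T_s = (13/10)/(6/5) = 1.0833 s
robot covers v_R·T_r = 1.3000·0.2500 = 0.3250 m before braking
robot under decel: 1.3000²/(2·1.2000) = 0.7042 m
person approaches 1.4000·(0.2500+1.0833) = 1.8667 m
margins: 0.0800+0.1000+0.0050 = 0.1850 m
S_min ≈ 0.3250+0.7042+1.8667+0.1850  ⇒  S_min = 3697/1200 m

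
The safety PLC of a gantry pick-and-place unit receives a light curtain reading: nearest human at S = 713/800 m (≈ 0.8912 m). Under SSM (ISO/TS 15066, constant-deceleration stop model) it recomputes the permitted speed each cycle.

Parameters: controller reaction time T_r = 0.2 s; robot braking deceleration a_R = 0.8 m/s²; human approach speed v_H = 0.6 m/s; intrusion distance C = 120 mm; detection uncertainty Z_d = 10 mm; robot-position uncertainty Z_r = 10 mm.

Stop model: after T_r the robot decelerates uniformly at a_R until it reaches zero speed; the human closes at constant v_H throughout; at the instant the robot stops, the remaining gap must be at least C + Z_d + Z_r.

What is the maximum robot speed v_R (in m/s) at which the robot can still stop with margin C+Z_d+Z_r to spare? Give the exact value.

v_R_max = 1/2 m/s = 0.5000 m/s

at the boundary: (5/8)·v² + (19/20)·v + (-101/160) = 0
  disc = (19/20)² − 4·(5/8)·(-101/160) = 3969/1600 ; √disc = 63/40
  v_R = (−(19/20) + 63/40) / (2·(5/8)) = 1/2 m/s
check:
T_s = v_R/a_R = (1/2)/(4/5) = 0.6250 s
reaction-phase robot travel = 0.5000·0.2000 = 0.1000 m
braking distance = 0.5000²/(2·0.8000) = 0.1562 m
human closes 0.6000·0.8250 = 0.4950 m
margins: 0.1200+0.0100+0.0100 = 0.1400 m
sum ≈ 0.1000+0.1562+0.4950+0.1400 ≈ 0.8912 m = S ✓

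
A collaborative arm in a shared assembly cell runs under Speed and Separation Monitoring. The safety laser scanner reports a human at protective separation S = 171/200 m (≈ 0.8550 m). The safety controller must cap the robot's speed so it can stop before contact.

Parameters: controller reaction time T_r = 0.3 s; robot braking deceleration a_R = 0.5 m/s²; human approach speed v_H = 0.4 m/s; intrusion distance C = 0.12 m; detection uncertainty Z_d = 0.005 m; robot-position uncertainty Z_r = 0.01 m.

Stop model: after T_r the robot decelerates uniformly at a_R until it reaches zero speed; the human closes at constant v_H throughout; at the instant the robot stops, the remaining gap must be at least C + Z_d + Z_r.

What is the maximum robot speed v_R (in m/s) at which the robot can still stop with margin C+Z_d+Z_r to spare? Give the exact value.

v_R_max = 2/5 m/s = 0.4000 m/s

collect terms ⇒ (1)·v_R² + (11/10)·v_R + (-3/5) = 0
  disc = (11/10)² − 4·(1)·(-3/5) = 361/100 ; √disc = 19/10
  v_R = (−(11/10) + 19/10) / (2·(1)) = 2/5 m/s
check:
stop time T_s = (2/5)/(1/2) = 0.8000 s
robot in T_r: 0.4000·0.3000 = 0.1200 m
braking distance = 0.4000²/(2·0.5000) = 0.1600 m
human closes 0.4000·1.1000 = 0.4400 m
margins: 0.1200+0.0050+0.0100 = 0.1350 m
sum ≈ 0.1200+0.1600+0.4400+0.1350 ≈ 0.8550 m = S ✓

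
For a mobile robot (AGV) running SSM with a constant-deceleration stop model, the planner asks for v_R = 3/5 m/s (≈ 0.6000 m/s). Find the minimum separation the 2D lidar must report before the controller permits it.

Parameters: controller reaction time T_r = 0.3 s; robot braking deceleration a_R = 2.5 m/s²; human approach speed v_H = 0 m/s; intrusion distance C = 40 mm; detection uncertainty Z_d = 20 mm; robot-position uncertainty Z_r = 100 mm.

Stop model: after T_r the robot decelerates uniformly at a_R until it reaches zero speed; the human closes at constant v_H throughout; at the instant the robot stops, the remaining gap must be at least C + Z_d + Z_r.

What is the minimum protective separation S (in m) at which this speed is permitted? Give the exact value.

S_min = 103/250 m = 0.4120 m

stop time T_s = (3/5)/(5/2) = 0.2400 s
robot covers v_R·T_r = 0.6000·0.3000 = 0.1800 m before braking
braking distance = 0.6000²/(2·2.5000) = 0.0720 m
person approaches 0.0000·(0.3000+0.2400) = 0.0000 m
C+Z_d+Z_r = 0.0400+0.0200+0.1000 = 0.1600 m
S_min ≈ 0.1800+0.0720+0.0000+0.1600  ⇒  S_min = 103/250 m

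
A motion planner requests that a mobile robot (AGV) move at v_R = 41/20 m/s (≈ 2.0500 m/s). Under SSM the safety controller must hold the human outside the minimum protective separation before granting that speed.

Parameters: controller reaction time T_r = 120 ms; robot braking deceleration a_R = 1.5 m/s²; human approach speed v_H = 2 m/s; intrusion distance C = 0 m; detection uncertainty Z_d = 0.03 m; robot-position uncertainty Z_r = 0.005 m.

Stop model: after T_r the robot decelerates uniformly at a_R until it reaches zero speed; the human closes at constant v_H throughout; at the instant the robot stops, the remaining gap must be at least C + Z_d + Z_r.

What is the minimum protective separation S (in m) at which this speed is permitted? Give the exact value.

stop time T_s = (41/20)/(3/2) = 1.3667 s
robot in T_r: 2.0500·0.1200 = 0.2460 m
robot covers 2.0500·1.3667 − ½·1.5000·1.3667² = 1.4008 m while stopping
person approaches 2.0000·(0.1200+1.3667) = 2.9733 m
C+Z_d+Z_r = 0.0000+0.0300+0.0050 = 0.0350 m
S_min ≈ 0.2460+1.4008+2.9733+0.0350  ⇒  S_min = 27931/6000 m

S_min = 27931/6000 m = 4.6552 m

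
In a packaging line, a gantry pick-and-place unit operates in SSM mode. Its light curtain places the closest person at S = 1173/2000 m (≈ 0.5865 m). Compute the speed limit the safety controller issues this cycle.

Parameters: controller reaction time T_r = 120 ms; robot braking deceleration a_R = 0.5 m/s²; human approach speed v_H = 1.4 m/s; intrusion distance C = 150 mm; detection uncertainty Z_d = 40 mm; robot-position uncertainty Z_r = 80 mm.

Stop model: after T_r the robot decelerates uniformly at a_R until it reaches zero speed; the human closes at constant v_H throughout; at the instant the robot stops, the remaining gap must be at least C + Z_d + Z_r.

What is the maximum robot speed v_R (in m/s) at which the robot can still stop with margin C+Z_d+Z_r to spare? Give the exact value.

collect terms ⇒ (1)·v_R² + (73/25)·v_R + (-297/2000) = 0
  disc = (73/25)² − 4·(1)·(-297/2000) = 22801/2500 ; √disc = 151/50
  v_R = (−(73/25) + 151/50) / (2·(1)) = 1/20 m/s
check:
braking lasts T_s = (1/20)/(1/2) = 0.1000 s
robot covers v_R·T_r = 0.0500·0.1200 = 0.0060 m before braking
robot covers 0.0500·0.1000 − ½·0.5000·0.1000² = 0.0025 m while stopping
human closes 1.4000·0.2200 = 0.3080 m
C+Z_d+Z_r = 0.1500+0.0400+0.0800 = 0.2700 m
sum ≈ 0.0060+0.0025+0.3080+0.2700 ≈ 0.5865 m = S ✓

v_R_max = 1/20 m/s = 0.0500 m/s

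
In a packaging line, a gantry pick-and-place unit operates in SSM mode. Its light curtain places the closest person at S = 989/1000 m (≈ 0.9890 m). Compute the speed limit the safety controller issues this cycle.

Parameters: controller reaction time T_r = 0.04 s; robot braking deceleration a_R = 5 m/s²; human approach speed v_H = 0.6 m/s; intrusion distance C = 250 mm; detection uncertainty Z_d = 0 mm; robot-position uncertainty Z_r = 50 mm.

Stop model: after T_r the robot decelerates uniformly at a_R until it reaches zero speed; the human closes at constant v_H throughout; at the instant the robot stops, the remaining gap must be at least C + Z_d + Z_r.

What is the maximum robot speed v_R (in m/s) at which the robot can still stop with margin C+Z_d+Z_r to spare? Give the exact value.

v_R_max = 19/10 m/s = 1.9000 m/s

quadratic (1/10)·v² + (4/25)·v + (-133/200) = 0
  disc = (4/25)² − 4·(1/10)·(-133/200) = 729/2500 ; √disc = 27/50
  v_R = (−(4/25) + 27/50) / (2·(1/10)) = 19/10 m/s
check:
T_s = v_R/a_R = (19/10)/5 = 0.3800 s
robot in T_r: 1.9000·0.0400 = 0.0760 m
robot under decel: 1.9000²/(2·5.0000) = 0.3610 m
human closes 0.6000·0.4200 = 0.2520 m
margins: 0.2500+0.0000+0.0500 = 0.3000 m
sum ≈ 0.0760+0.3610+0.2520+0.3000 ≈ 0.9890 m = S ✓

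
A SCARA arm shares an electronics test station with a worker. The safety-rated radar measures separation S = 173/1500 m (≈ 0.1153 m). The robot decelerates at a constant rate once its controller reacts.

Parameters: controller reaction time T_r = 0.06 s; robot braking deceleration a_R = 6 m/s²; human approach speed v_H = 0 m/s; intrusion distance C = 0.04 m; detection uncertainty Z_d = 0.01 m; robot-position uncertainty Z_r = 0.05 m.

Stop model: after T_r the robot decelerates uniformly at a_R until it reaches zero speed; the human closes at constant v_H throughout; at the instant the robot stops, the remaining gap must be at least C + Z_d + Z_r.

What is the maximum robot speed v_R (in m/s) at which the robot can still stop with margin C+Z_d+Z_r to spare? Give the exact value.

quadratic (1/12)·v² + (3/50)·v + (-23/1500) = 0
  disc = (3/50)² − 4·(1/12)·(-23/1500) = 49/5625 ; √disc = 7/75
  v_R = (−(3/50) + 7/75) / (2·(1/12)) = 1/5 m/s
check:
braking lasts T_s = (1/5)/6 = 0.0333 s
reaction-phase robot travel = 0.2000·0.0600 = 0.0120 m
robot covers 0.2000·0.0333 − ½·6.0000·0.0333² = 0.0033 m while stopping
human over T_r+T_s: 0.0000·(0.0600+0.0333) = 0.0000 m
margins: 0.0400+0.0100+0.0500 = 0.1000 m
sum ≈ 0.0120+0.0033+0.0000+0.1000 ≈ 0.1153 m = S ✓

v_R_max = 1/5 m/s = 0.2000 m/s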